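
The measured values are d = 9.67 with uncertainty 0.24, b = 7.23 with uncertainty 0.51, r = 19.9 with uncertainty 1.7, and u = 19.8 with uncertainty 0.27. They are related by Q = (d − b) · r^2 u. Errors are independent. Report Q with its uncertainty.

19100 ± 5500

Let w = d − b = 2.44. δw = √(δd² + δb²) = √(0.0576 + 0.260) = 0.564, so δw/w = 0.231.
Q is then a monomial in w, r, u:
δQ/Q = √((δw/w)² + (2·δr/r)² + (1·δu/u)²) = √(0.0534 + 0.0292 + 0.000186) = 0.288
Q = 19100, so δQ = 0.288 × 19100 = 5500.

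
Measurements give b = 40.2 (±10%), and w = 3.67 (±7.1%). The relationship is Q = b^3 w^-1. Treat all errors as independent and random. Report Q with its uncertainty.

Products/powers → add relative errors in quadrature, weighted by exponent:
  (3·δb/b)² = (3×0.100)² = 0.0900;  (-1·δw/w)² = (-1×0.0710)² = 0.00504
δQ/Q = √(0.0950) = 0.308
Q = 17700, so δQ = 0.308 × 17700 = 5460.

17700 ± 5460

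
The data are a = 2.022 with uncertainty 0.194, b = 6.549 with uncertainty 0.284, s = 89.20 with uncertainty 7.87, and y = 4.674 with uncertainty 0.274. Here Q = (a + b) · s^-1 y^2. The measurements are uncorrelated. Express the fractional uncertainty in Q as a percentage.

15.2%

Let u = a + b = 8.571. δu = √(δa² + δb²) = √(0.0376 + 0.0807) = 0.344, so δu/u = 0.0401.
Q is then a monomial in u, s, y:
δQ/Q = √((δu/u)² + (-1·δs/s)² + (2·δy/y)²) = √(0.00161 + 0.00778 + 0.0137) = 0.152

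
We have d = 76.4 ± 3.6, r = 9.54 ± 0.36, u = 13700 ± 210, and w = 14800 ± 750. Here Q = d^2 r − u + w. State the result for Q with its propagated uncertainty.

56800 ± 5710

Let p = d^2·r = 55700. δp/p = √((2·δd/d)² + (1·δr/r)²) = √(0.00888 + 0.00142) = 0.102, so δp = 5650.
Q = p − u + w: δQ = √(δp² + δu² + δw²) = √(3.2e+07 + 44100 + 5.62e+05) = 5710
Q = 56800.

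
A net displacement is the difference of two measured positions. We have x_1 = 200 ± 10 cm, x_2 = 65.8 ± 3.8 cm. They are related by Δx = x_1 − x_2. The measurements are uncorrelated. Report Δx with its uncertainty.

Δx is a linear combination, so absolute uncertainties add in quadrature:
  (δx_1)² = 100;  (δx_2)² = 14.4
δΔx = √(114) = 10.7 cm
Δx = 134 cm.

134 ± 10.7 cm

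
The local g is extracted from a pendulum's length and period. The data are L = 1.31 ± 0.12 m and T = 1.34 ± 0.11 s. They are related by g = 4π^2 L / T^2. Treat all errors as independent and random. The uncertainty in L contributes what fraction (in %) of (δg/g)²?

(δg/g)² = (1·δL/L)² + (-2·δT/T)²
  L term: (1×0.0916)² = 0.00839
  T term: (-2×0.0821)² = 0.0270
Total = 0.0353. Share from L = 0.00839/0.0353 = 0.237.

23.7%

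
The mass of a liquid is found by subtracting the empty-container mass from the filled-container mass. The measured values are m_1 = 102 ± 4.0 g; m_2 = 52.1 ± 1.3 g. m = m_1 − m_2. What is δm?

4.21 g

For a sum/difference, combine absolute errors in quadrature:
  (δm_1)² = 16.0;  (δm_2)² = 1.69
δm = √(17.7) = 4.21 g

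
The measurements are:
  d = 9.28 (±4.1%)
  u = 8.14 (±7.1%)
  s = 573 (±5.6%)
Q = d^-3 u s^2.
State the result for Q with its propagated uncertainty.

For a monomial Q ∝ d^-3, u, s^2, fractional errors add in quadrature:
  (-3·δd/d)² = (-3×0.0410)² = 0.0151;  (1·δu/u)² = (1×0.0710)² = 0.00504;  (2·δs/s)² = (2×0.0560)² = 0.0125
δQ/Q = √(0.0327) = 0.181
Q = 3340, so δQ = 0.181 × 3340 = 605.

3340 ± 605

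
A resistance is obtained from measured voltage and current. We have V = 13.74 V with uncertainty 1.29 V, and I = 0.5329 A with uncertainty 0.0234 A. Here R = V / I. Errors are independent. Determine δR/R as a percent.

10.4%

R is a product of powers, so relative uncertainties combine in quadrature:
  (1·δV/V)² = (1×0.0939)² = 0.00881;  (-1·δI/I)² = (-1×0.0439)² = 0.00193
δR/R = √(0.0107) = 0.104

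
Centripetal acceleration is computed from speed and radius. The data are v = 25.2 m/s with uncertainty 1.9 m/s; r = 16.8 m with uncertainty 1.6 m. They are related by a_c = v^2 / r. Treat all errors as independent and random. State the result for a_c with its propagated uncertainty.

37.8 ± 6.74 m/s^2

a_c is a product of powers, so relative uncertainties combine in quadrature:
  (2·δv/v)² = (2×0.0754)² = 0.0227;  (-1·δr/r)² = (-1×0.0952)² = 0.00907
δa_c/a_c = √(0.0318) = 0.178
a_c = 37.8 m/s^2, so δa_c = 0.178 × 37.8 = 6.74 m/s^2.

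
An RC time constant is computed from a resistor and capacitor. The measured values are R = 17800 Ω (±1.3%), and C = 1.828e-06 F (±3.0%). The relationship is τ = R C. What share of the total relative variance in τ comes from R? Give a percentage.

15.8%

(δτ/τ)² = (1·δR/R)² + (1·δC/C)²
  R term: (1×0.0130)² = 0.000169
  C term: (1×0.0300)² = 0.000900
Total = 0.00107. Share from R = 0.000169/0.00107 = 0.158.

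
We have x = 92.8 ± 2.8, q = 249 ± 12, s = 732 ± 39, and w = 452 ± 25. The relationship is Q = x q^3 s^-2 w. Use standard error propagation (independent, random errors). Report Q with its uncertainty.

Products/powers → add relative errors in quadrature, weighted by exponent:
  (1·δx/x)² = (1×0.0302)² = 0.000910;  (3·δq/q)² = (3×0.0482)² = 0.0209;  (-2·δs/s)² = (-2×0.0533)² = 0.0114;  (1·δw/w)² = (1×0.0553)² = 0.00306
δQ/Q = √(0.0362) = 0.190
Q = 1.21e+06, so δQ = 0.190 × 1.21e+06 = 2.3e+05.

(1.21 ± 0.230) × 10^6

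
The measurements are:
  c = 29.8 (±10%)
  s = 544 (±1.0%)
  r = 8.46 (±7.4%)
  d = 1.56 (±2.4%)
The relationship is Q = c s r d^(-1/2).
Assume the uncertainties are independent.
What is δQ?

13800

Relative error in a monomial: (δQ/Q)² = Σ (nᵢ · δxᵢ/xᵢ)².
  (1·δc/c)² = (1×0.100)² = 0.0100;  (1·δs/s)² = (1×0.0100)² = 0.000100;  (1·δr/r)² = (1×0.0740)² = 0.00548;  (−½·δd/d)² = (-0.5×0.0240)² = 0.000144
δQ/Q = √(0.0157) = 0.125
Q = 1.1e+05, so δQ = 0.125 × 1.1e+05 = 13800.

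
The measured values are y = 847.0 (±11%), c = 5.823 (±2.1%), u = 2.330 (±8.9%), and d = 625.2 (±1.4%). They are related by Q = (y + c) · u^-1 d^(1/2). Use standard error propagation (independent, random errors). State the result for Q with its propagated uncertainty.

9152 ± 1290

Let w = y + c = 852.8. δw = √(δy² + δc²) = √(8680 + 0.0150) = 93.2, so δw/w = 0.109.
Q is then a monomial in w, u, d:
δQ/Q = √((δw/w)² + (-1·δu/u)² + (½·δd/d)²) = √(0.0119 + 0.00792 + 4.9e-05) = 0.141
Q = 9152, so δQ = 0.141 × 9152 = 1290.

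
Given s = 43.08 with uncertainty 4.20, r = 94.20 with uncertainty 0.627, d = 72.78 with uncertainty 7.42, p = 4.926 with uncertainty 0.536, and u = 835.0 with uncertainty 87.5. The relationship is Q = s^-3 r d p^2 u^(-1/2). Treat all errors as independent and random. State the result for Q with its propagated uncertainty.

Q is a product of powers, so relative uncertainties combine in quadrature:
  (-3·δs/s)² = (-3×0.0975)² = 0.0855;  (1·δr/r)² = (1×0.00666)² = 4.43e-05;  (1·δd/d)² = (1×0.102)² = 0.0104;  (2·δp/p)² = (2×0.109)² = 0.0474;  (−½·δu/u)² = (-0.5×0.105)² = 0.00275
δQ/Q = √(0.146) = 0.382
Q = 0.07201, so δQ = 0.382 × 0.07201 = 0.0275.

0.07201 ± 0.0275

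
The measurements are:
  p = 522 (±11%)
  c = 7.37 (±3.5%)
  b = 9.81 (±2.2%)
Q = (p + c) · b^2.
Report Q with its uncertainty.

50900 ± 5960

Let u = p + c = 529. δu = √(δp² + δc²) = √(3300 + 0.0665) = 57.4, so δu/u = 0.108.
Q is then a monomial in u, b:
δQ/Q = √((δu/u)² + (2·δb/b)²) = √(0.0118 + 0.00194) = 0.117
Q = 50900, so δQ = 0.117 × 50900 = 5960.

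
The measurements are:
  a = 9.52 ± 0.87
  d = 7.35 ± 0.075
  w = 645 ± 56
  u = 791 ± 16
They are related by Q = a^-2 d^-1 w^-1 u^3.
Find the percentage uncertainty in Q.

Each factor contributes (exponent × relative error)² to (δQ/Q)²:
  (-2·δa/a)² = (-2×0.0914)² = 0.0334;  (-1·δd/d)² = (-1×0.0102)² = 0.000104;  (-1·δw/w)² = (-1×0.0868)² = 0.00754;  (3·δu/u)² = (3×0.0202)² = 0.00368
δQ/Q = √(0.0447) = 0.211

21.1%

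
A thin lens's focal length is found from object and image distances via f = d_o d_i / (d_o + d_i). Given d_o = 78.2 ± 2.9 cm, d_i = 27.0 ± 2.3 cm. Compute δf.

∂f/∂d_o = (d_i/(d_o+d_i))² = 0.0659;  ∂f/∂d_i = (d_o/(d_o+d_i))² = 0.553
δf = √((∂f/∂d_o · δd_o)² + (∂f/∂d_i · δd_i)²) = √(0.0365 + 1.62) = 1.29 cm

1.29 cm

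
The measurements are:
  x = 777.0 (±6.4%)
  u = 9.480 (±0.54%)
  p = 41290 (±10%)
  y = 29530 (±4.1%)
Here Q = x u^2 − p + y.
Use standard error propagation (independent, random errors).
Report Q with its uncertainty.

58070 ± 6250

Let w = x·u^2 = 69830. δw/w = √((1·δx/x)² + (2·δu/u)²) = √(0.00410 + 0.000117) = 0.0649, so δw = 4530.
Q = w − p + y: δQ = √(δw² + δp² + δy²) = √(2.05e+07 + 1.7e+07 + 1.47e+06) = 6250
Q = 58070.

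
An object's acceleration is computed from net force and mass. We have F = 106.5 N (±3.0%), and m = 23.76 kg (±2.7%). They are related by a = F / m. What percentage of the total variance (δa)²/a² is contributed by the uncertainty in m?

(δa/a)² = (1·δF/F)² + (-1·δm/m)²
  F term: (1×0.0300)² = 0.000900
  m term: (-1×0.0270)² = 0.000729
Total = 0.00163. Share from m = 0.000729/0.00163 = 0.448.

44.8%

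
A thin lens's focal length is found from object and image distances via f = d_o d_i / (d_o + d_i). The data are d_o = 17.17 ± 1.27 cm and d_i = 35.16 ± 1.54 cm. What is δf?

0.597 cm

∂f/∂d_o = (d_i/(d_o+d_i))² = 0.451;  ∂f/∂d_i = (d_o/(d_o+d_i))² = 0.108
δf = √((∂f/∂d_o · δd_o)² + (∂f/∂d_i · δd_i)²) = √(0.329 + 0.0275) = 0.597 cm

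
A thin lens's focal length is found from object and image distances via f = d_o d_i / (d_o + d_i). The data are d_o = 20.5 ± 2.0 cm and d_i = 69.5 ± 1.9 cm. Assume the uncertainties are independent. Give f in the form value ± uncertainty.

∂f/∂d_o = (d_i/(d_o+d_i))² = 0.596;  ∂f/∂d_i = (d_o/(d_o+d_i))² = 0.0519
δf = √((∂f/∂d_o · δd_o)² + (∂f/∂d_i · δd_i)²) = √(1.42 + 0.00972) = 1.20 cm
f = 15.8 cm.

15.8 ± 1.20 cm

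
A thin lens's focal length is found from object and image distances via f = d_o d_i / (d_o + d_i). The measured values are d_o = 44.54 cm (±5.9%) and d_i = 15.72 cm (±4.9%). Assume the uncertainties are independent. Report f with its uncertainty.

11.62 ± 0.457 cm

∂f/∂d_o = (d_i/(d_o+d_i))² = 0.0681;  ∂f/∂d_i = (d_o/(d_o+d_i))² = 0.546
δf = √((∂f/∂d_o · δd_o)² + (∂f/∂d_i · δd_i)²) = √(0.0320 + 0.177) = 0.457 cm
f = 11.62 cm.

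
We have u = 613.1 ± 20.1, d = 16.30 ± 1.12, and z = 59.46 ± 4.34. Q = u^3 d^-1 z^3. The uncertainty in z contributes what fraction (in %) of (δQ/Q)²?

(δQ/Q)² = (3·δu/u)² + (-1·δd/d)² + (3·δz/z)²
  u term: (3×0.0328)² = 0.00967
  d term: (-1×0.0687)² = 0.00472
  z term: (3×0.0730)² = 0.0479
Total = 0.0623. Share from z = 0.0479/0.0623 = 0.769.

76.9%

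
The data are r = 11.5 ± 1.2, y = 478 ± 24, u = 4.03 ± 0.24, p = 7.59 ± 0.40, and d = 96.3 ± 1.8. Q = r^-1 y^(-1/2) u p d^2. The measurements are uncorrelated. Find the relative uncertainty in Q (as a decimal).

Each factor contributes (exponent × relative error)² to (δQ/Q)²:
  (-1·δr/r)² = (-1×0.104)² = 0.0109;  (−½·δy/y)² = (-0.5×0.0502)² = 0.000630;  (1·δu/u)² = (1×0.0596)² = 0.00355;  (1·δp/p)² = (1×0.0527)² = 0.00278;  (2·δd/d)² = (2×0.0187)² = 0.00140
δQ/Q = √(0.0192) = 0.139

0.139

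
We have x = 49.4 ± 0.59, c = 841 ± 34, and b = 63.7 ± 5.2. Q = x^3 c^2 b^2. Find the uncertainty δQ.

6.42e+13

Relative error in a monomial: (δQ/Q)² = Σ (nᵢ · δxᵢ/xᵢ)².
  (3·δx/x)² = (3×0.0119)² = 0.00128;  (2·δc/c)² = (2×0.0404)² = 0.00654;  (2·δb/b)² = (2×0.0816)² = 0.0267
δQ/Q = √(0.0345) = 0.186
Q = 3.46e+14, so δQ = 0.186 × 3.46e+14 = 6.42e+13.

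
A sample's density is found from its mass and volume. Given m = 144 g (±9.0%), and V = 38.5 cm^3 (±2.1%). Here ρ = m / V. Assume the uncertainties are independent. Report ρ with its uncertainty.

For a monomial ρ ∝ m, V^-1, fractional errors add in quadrature:
  (1·δm/m)² = (1×0.0900)² = 0.00810;  (-1·δV/V)² = (-1×0.0210)² = 0.000441
δρ/ρ = √(0.00854) = 0.0924
ρ = 3.74 g/cm^3, so δρ = 0.0924 × 3.74 = 0.346 g/cm^3.

3.74 ± 0.346 g/cm^3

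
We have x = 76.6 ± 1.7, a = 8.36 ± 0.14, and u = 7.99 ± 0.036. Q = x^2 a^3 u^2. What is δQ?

1.48e+07

Each factor contributes (exponent × relative error)² to (δQ/Q)²:
  (2·δx/x)² = (2×0.0222)² = 0.00197;  (3·δa/a)² = (3×0.0167)² = 0.00252;  (2·δu/u)² = (2×0.00451)² = 8.12e-05
δQ/Q = √(0.00458) = 0.0676
Q = 2.19e+08, so δQ = 0.0676 × 2.19e+08 = 1.48e+07.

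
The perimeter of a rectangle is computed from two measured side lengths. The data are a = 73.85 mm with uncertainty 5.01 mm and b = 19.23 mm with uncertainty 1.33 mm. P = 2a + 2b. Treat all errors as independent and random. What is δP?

P is a linear combination, so absolute uncertainties add in quadrature:
  (2·δa)² = 100;  (2·δb)² = 7.08
δP = √(107) = 10.4 mm

10.4 mm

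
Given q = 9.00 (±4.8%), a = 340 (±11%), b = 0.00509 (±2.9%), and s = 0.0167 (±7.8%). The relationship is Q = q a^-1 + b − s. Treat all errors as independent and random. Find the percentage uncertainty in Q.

Let p = q·a^-1 = 0.0265. δp/p = √((1·δq/q)² + (-1·δa/a)²) = √(0.00230 + 0.0121) = 0.120, so δp = 0.00318.
Q = p + b − s: δQ = √(δp² + δb² + δs²) = √(1.01e-05 + 2.18e-08 + 1.7e-06) = 0.00344
Q = 0.0149, so δQ/Q = 0.00344/0.0149 = 0.231.

23.1%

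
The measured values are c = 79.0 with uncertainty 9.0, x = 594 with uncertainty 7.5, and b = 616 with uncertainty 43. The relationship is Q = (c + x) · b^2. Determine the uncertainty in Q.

Let u = c + x = 673. δu = √(δc² + δx²) = √(81.0 + 56.2) = 11.7, so δu/u = 0.0174.
Q is then a monomial in u, b:
δQ/Q = √((δu/u)² + (2·δb/b)²) = √(0.000303 + 0.0195) = 0.141
Q = 2.55e+08, so δQ = 0.141 × 2.55e+08 = 3.59e+07.

3.59e+07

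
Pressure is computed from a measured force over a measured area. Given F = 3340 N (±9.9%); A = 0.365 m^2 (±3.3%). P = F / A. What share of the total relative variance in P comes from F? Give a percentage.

(δP/P)² = (1·δF/F)² + (-1·δA/A)²
  F term: (1×0.0990)² = 0.00980
  A term: (-1×0.0330)² = 0.00109
Total = 0.0109. Share from F = 0.00980/0.0109 = 0.900.

90.0%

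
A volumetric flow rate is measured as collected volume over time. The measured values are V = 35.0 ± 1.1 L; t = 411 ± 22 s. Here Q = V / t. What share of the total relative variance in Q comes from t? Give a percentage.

74.4%

(δQ/Q)² = (1·δV/V)² + (-1·δt/t)²
  V term: (1×0.0314)² = 0.000988
  t term: (-1×0.0535)² = 0.00287
Total = 0.00385. Share from t = 0.00287/0.00385 = 0.744.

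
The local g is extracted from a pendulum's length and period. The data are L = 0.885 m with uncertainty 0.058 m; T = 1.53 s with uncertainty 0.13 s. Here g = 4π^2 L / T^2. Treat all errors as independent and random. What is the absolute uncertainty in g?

2.72 m/s^2

g is a product of powers, so relative uncertainties combine in quadrature:
  (1·δL/L)² = (1×0.0655)² = 0.00430;  (-2·δT/T)² = (-2×0.0850)² = 0.0289
δg/g = √(0.0332) = 0.182
g = 14.9 m/s^2, so δg = 0.182 × 14.9 = 2.72 m/s^2.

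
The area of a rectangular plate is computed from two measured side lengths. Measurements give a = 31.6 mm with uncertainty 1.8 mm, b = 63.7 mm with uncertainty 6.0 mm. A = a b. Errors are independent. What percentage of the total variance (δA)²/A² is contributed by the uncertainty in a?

26.8%

(δA/A)² = (1·δa/a)² + (1·δb/b)²
  a term: (1×0.0570)² = 0.00324
  b term: (1×0.0942)² = 0.00887
Total = 0.0121. Share from a = 0.00324/0.0121 = 0.268.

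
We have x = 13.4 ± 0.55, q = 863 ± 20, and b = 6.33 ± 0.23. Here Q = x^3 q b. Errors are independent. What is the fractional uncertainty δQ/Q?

Each factor contributes (exponent × relative error)² to (δQ/Q)²:
  (3·δx/x)² = (3×0.0410)² = 0.0152;  (1·δq/q)² = (1×0.0232)² = 0.000537;  (1·δb/b)² = (1×0.0363)² = 0.00132
δQ/Q = √(0.0170) = 0.130

0.130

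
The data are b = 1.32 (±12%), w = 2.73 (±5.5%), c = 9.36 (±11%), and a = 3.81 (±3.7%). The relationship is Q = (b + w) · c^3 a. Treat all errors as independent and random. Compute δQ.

4260

Let u = b + w = 4.05. δu = √(δb² + δw²) = √(0.0251 + 0.0225) = 0.218, so δu/u = 0.0539.
Q is then a monomial in u, c, a:
δQ/Q = √((δu/u)² + (3·δc/c)² + (1·δa/a)²) = √(0.00290 + 0.109 + 0.00137) = 0.336
Q = 12700, so δQ = 0.336 × 12700 = 4260.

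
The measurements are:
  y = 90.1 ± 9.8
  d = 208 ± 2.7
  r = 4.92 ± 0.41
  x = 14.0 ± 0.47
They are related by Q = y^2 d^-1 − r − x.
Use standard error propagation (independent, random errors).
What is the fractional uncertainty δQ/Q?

0.424

Let p = y^2·d^-1 = 39.0. δp/p = √((2·δy/y)² + (-1·δd/d)²) = √(0.0473 + 0.000169) = 0.218, so δp = 8.51.
Q = p − r − x: δQ = √(δp² + δr² + δx²) = √(72.3 + 0.168 + 0.221) = 8.53
Q = 20.1, so δQ/Q = 8.53/20.1 = 0.424.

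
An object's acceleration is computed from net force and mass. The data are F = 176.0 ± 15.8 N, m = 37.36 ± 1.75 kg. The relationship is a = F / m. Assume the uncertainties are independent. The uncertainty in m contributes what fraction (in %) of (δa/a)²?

21.4%

(δa/a)² = (1·δF/F)² + (-1·δm/m)²
  F term: (1×0.0898)² = 0.00806
  m term: (-1×0.0468)² = 0.00219
Total = 0.0103. Share from m = 0.00219/0.0103 = 0.214.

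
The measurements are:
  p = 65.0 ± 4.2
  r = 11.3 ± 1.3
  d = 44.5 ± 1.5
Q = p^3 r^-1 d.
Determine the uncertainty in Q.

2.46e+05

Since Q is a product/quotient, work with relative uncertainties:
  (3·δp/p)² = (3×0.0646)² = 0.0376;  (-1·δr/r)² = (-1×0.115)² = 0.0132;  (1·δd/d)² = (1×0.0337)² = 0.00114
δQ/Q = √(0.0519) = 0.228
Q = 1.08e+06, so δQ = 0.228 × 1.08e+06 = 2.46e+05.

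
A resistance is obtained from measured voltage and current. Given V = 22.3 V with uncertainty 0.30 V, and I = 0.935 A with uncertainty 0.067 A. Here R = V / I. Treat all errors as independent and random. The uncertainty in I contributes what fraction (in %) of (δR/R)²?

(δR/R)² = (1·δV/V)² + (-1·δI/I)²
  V term: (1×0.0135)² = 0.000181
  I term: (-1×0.0717)² = 0.00513
Total = 0.00532. Share from I = 0.00513/0.00532 = 0.966.

96.6%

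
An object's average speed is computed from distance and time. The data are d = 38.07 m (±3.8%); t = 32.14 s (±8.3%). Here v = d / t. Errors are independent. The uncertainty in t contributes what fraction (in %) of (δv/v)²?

(δv/v)² = (1·δd/d)² + (-1·δt/t)²
  d term: (1×0.0380)² = 0.00144
  t term: (-1×0.0830)² = 0.00689
Total = 0.00833. Share from t = 0.00689/0.00833 = 0.827.

82.7%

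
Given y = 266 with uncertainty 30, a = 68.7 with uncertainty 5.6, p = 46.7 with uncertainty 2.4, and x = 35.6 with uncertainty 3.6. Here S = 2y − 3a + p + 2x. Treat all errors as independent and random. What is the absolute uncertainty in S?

Absolute uncertainties add in quadrature for a linear combination:
  (2·δy)² = 3600;  (3·δa)² = 282;  (δp)² = 5.76;  (2·δx)² = 51.8
δS = √(3940) = 62.8

62.8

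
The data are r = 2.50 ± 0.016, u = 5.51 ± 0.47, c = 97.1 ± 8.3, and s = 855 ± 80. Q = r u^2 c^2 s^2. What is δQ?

Relative error in a monomial: (δQ/Q)² = Σ (nᵢ · δxᵢ/xᵢ)².
  (1·δr/r)² = (1×0.00640)² = 4.1e-05;  (2·δu/u)² = (2×0.0853)² = 0.0291;  (2·δc/c)² = (2×0.0855)² = 0.0292;  (2·δs/s)² = (2×0.0936)² = 0.0350
δQ/Q = √(0.0934) = 0.306
Q = 5.23e+11, so δQ = 0.306 × 5.23e+11 = 1.6e+11.

1.6e+11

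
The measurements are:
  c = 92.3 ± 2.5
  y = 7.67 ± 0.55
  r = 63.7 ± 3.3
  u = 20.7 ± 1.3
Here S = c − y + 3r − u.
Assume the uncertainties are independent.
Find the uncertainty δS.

Absolute uncertainties add in quadrature for a linear combination:
  (δc)² = 6.25;  (δy)² = 0.303;  (3·δr)² = 98.0;  (δu)² = 1.69
δS = √(106) = 10.3

10.3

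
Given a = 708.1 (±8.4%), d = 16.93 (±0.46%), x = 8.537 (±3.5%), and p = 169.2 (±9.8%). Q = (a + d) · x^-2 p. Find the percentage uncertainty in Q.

14.6%

Let u = a + d = 725.0. δu = √(δa² + δd²) = √(3540 + 0.00606) = 59.5, so δu/u = 0.0820.
Q is then a monomial in u, x, p:
δQ/Q = √((δu/u)² + (-2·δx/x)² + (1·δp/p)²) = √(0.00673 + 0.00490 + 0.00960) = 0.146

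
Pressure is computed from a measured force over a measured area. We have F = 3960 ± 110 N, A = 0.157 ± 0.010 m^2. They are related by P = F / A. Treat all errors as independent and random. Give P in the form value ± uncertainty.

Relative error in a monomial: (δP/P)² = Σ (nᵢ · δxᵢ/xᵢ)².
  (1·δF/F)² = (1×0.0278)² = 0.000772;  (-1·δA/A)² = (-1×0.0637)² = 0.00406
δP/P = √(0.00483) = 0.0695
P = 25200 Pa, so δP = 0.0695 × 25200 = 1750 Pa.

25200 ± 1750 Pa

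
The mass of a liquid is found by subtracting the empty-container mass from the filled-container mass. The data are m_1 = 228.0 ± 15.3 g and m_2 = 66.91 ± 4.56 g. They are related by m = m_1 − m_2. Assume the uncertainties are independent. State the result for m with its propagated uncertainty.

161.1 ± 16.0 g

Sums and differences: (δm)² = Σ (cᵢ δxᵢ)².
  (δm_1)² = 234;  (δm_2)² = 20.8
δm = √(255) = 16.0 g
m = 161.1 g.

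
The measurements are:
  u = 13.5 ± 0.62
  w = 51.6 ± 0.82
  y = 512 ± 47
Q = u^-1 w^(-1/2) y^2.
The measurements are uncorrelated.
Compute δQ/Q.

Relative error in a monomial: (δQ/Q)² = Σ (nᵢ · δxᵢ/xᵢ)².
  (-1·δu/u)² = (-1×0.0459)² = 0.00211;  (−½·δw/w)² = (-0.5×0.0159)² = 6.31e-05;  (2·δy/y)² = (2×0.0918)² = 0.0337
δQ/Q = √(0.0359) = 0.189

0.189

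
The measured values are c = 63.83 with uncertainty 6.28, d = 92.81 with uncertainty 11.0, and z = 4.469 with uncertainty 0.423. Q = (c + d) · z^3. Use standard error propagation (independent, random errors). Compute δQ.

4130

Let u = c + d = 156.6. δu = √(δc² + δd²) = √(39.4 + 121) = 12.7, so δu/u = 0.0809.
Q is then a monomial in u, z:
δQ/Q = √((δu/u)² + (3·δz/z)²) = √(0.00654 + 0.0806) = 0.295
Q = 13980, so δQ = 0.295 × 13980 = 4130.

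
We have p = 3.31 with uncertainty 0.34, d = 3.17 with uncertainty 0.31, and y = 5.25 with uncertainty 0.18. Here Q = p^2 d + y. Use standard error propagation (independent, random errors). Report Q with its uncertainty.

40.0 ± 7.90

Let w = p^2·d = 34.7. δw/w = √((2·δp/p)² + (1·δd/d)²) = √(0.0422 + 0.00956) = 0.228, so δw = 7.90.
Q = w + y: δQ = √(δw² + δy²) = √(62.4 + 0.0324) = 7.90
Q = 40.0.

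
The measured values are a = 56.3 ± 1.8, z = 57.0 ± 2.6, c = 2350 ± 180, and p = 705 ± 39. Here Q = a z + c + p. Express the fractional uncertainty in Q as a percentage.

Let w = a·z = 3210. δw/w = √((1·δa/a)² + (1·δz/z)²) = √(0.00102 + 0.00208) = 0.0557, so δw = 179.
Q = w + c + p: δQ = √(δw² + δc² + δp²) = √(32000 + 32400 + 1520) = 257
Q = 6260, so δQ/Q = 257/6260 = 0.0410.

4.10%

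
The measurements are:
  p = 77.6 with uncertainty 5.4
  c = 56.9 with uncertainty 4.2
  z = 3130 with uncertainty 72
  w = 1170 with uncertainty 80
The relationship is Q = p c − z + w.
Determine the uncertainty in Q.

461

Let h = p·c = 4420. δh/h = √((1·δp/p)² + (1·δc/c)²) = √(0.00484 + 0.00545) = 0.101, so δh = 448.
Q = h − z + w: δQ = √(δh² + δz² + δw²) = √(2.01e+05 + 5180 + 6400) = 461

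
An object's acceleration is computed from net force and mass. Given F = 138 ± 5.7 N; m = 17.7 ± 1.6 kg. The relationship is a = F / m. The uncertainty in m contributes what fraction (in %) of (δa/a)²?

82.7%

(δa/a)² = (1·δF/F)² + (-1·δm/m)²
  F term: (1×0.0413)² = 0.00171
  m term: (-1×0.0904)² = 0.00817
Total = 0.00988. Share from m = 0.00817/0.00988 = 0.827.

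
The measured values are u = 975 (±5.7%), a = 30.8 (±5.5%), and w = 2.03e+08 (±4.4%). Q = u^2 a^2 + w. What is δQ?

Let p = u^2·a^2 = 9.02e+08. δp/p = √((2·δu/u)² + (2·δa/a)²) = √(0.0130 + 0.0121) = 0.158, so δp = 1.43e+08.
Q = p + w: δQ = √(δp² + δw²) = √(2.04e+16 + 7.98e+13) = 1.43e+08

1.43e+08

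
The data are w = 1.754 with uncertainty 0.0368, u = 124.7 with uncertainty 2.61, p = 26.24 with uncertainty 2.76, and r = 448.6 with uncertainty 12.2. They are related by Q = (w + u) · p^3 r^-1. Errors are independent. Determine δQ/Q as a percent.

Let h = w + u = 126.5. δh = √(δw² + δu²) = √(0.00135 + 6.81) = 2.61, so δh/h = 0.0206.
Q is then a monomial in h, p, r:
δQ/Q = √((δh/h)² + (3·δp/p)² + (-1·δr/r)²) = √(0.000426 + 0.0996 + 0.000740) = 0.317

31.7%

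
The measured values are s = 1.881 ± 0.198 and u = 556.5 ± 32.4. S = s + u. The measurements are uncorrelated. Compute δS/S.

0.0580

S is a linear combination, so absolute uncertainties add in quadrature:
  (δs)² = 0.0392;  (δu)² = 1050
δS = √(1050) = 32.4
S = 558.4, so δS/S = 32.4/558.4 = 0.0580.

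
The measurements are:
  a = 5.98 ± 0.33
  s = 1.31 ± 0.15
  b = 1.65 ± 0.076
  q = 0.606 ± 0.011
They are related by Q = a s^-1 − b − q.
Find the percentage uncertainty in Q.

25.3%

Let p = a·s^-1 = 4.56. δp/p = √((1·δa/a)² + (-1·δs/s)²) = √(0.00305 + 0.0131) = 0.127, so δp = 0.580.
Q = p − b − q: δQ = √(δp² + δb² + δq²) = √(0.337 + 0.00578 + 0.000121) = 0.585
Q = 2.31, so δQ/Q = 0.585/2.31 = 0.253.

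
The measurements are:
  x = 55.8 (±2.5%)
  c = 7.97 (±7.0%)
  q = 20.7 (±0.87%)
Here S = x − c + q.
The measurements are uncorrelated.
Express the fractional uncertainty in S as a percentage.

2.21%

Sums and differences: (δS)² = Σ (cᵢ δxᵢ)².
  (δx)² = 1.95;  (δc)² = 0.311;  (δq)² = 0.0324
δS = √(2.29) = 1.51
S = 68.5, so δS/S = 1.51/68.5 = 0.0221.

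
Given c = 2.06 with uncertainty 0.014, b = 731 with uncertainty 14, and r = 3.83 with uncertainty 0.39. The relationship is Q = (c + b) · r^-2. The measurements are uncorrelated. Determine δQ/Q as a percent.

20.5%

Let u = c + b = 733. δu = √(δc² + δb²) = √(0.000196 + 196) = 14.0, so δu/u = 0.0191.
Q is then a monomial in u, r:
δQ/Q = √((δu/u)² + (-2·δr/r)²) = √(0.000365 + 0.0415) = 0.205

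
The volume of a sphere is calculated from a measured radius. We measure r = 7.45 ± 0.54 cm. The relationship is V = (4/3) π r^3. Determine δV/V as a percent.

V ∝ r^3, so δV/V = |3| · δr/r = 3 × 0.0725 = 0.217.

21.7%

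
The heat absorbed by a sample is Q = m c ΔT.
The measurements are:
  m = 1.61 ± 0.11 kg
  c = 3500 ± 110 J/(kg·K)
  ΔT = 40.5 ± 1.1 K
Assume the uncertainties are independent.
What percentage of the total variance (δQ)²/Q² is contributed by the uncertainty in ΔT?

11.5%

(δQ/Q)² = (1·δm/m)² + (1·δc/c)² + (1·δΔT/ΔT)²
  m term: (1×0.0683)² = 0.00467
  c term: (1×0.0314)² = 0.000988
  ΔT term: (1×0.0272)² = 0.000738
Total = 0.00639. Share from ΔT = 0.000738/0.00639 = 0.115.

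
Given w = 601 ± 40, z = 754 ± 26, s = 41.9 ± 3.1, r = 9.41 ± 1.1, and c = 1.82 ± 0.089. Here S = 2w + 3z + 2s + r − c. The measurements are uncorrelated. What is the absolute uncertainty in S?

112

S is a linear combination, so absolute uncertainties add in quadrature:
  (2·δw)² = 6400;  (3·δz)² = 6080;  (2·δs)² = 38.4;  (δr)² = 1.21;  (δc)² = 0.00792
δS = √(12500) = 112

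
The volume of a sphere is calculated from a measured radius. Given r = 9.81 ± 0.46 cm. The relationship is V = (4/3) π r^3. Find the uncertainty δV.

556 cm^3

V ∝ r^3, so δV/V = |3| · δr/r = 3 × 0.0469 = 0.141.
V = 3950 cm^3, so δV = 0.141 × 3950 = 556 cm^3.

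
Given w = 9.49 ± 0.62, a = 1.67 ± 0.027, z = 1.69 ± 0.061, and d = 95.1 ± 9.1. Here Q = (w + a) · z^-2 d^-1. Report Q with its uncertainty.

Let u = w + a = 11.2. δu = √(δw² + δa²) = √(0.384 + 0.000729) = 0.621, so δu/u = 0.0556.
Q is then a monomial in u, z, d:
δQ/Q = √((δu/u)² + (-2·δz/z)² + (-1·δd/d)²) = √(0.00309 + 0.00521 + 0.00916) = 0.132
Q = 0.0411, so δQ = 0.132 × 0.0411 = 0.00543.

0.0411 ± 0.00543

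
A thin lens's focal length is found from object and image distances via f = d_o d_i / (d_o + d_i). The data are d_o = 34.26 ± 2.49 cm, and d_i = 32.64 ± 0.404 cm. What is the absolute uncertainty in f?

∂f/∂d_o = (d_i/(d_o+d_i))² = 0.238;  ∂f/∂d_i = (d_o/(d_o+d_i))² = 0.262
δf = √((∂f/∂d_o · δd_o)² + (∂f/∂d_i · δd_i)²) = √(0.351 + 0.0112) = 0.602 cm

0.602 cm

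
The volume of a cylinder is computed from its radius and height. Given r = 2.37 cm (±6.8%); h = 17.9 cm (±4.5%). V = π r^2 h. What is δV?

45.2 cm^3

Relative error in a monomial: (δV/V)² = Σ (nᵢ · δxᵢ/xᵢ)².
  (2·δr/r)² = (2×0.0680)² = 0.0185;  (1·δh/h)² = (1×0.0450)² = 0.00202
δV/V = √(0.0205) = 0.143
V = 316 cm^3, so δV = 0.143 × 316 = 45.2 cm^3.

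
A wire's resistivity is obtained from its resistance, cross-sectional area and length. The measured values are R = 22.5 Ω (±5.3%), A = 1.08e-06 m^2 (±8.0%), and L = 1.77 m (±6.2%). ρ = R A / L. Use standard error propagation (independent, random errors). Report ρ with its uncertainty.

Each factor contributes (exponent × relative error)² to (δρ/ρ)²:
  (1·δR/R)² = (1×0.0530)² = 0.00281;  (1·δA/A)² = (1×0.0800)² = 0.00640;  (-1·δL/L)² = (-1×0.0620)² = 0.00384
δρ/ρ = √(0.0131) = 0.114
ρ = 1.37e-05 Ω·m, so δρ = 0.114 × 1.37e-05 = 1.57e-06 Ω·m.

(1.37 ± 0.157) × 10^-5 Ω·m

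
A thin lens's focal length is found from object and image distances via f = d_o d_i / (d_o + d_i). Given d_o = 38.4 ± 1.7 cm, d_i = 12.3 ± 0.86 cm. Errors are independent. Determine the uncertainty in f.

∂f/∂d_o = (d_i/(d_o+d_i))² = 0.0589;  ∂f/∂d_i = (d_o/(d_o+d_i))² = 0.574
δf = √((∂f/∂d_o · δd_o)² + (∂f/∂d_i · δd_i)²) = √(0.0100 + 0.243) = 0.503 cm

0.503 cm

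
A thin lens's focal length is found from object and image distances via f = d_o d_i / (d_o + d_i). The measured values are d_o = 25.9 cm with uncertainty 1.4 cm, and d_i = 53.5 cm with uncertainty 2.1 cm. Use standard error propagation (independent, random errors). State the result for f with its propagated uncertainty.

∂f/∂d_o = (d_i/(d_o+d_i))² = 0.454;  ∂f/∂d_i = (d_o/(d_o+d_i))² = 0.106
δf = √((∂f/∂d_o · δd_o)² + (∂f/∂d_i · δd_i)²) = √(0.404 + 0.0499) = 0.674 cm
f = 17.5 cm.

17.5 ± 0.674 cm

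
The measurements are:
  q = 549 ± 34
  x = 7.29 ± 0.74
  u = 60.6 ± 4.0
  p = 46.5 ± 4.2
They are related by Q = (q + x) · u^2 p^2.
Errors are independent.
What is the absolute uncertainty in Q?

Let w = q + x = 556. δw = √(δq² + δx²) = √(1160 + 0.548) = 34.0, so δw/w = 0.0611.
Q is then a monomial in w, u, p:
δQ/Q = √((δw/w)² + (2·δu/u)² + (2·δp/p)²) = √(0.00374 + 0.0174 + 0.0326) = 0.232
Q = 4.42e+09, so δQ = 0.232 × 4.42e+09 = 1.02e+09.

1.02e+09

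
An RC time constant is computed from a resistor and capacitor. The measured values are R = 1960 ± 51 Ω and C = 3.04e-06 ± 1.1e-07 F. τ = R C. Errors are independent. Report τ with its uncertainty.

For a monomial τ ∝ R, C, fractional errors add in quadrature:
  (1·δR/R)² = (1×0.0260)² = 0.000677;  (1·δC/C)² = (1×0.0362)² = 0.00131
δτ/τ = √(0.00199) = 0.0446
τ = 0.00596 s, so δτ = 0.0446 × 0.00596 = 0.000266 s.

0.00596 ± 0.000266 s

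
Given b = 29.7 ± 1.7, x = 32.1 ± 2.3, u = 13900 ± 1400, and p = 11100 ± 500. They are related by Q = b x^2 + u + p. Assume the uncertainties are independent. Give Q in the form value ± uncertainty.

55600 ± 4950

Let w = b·x^2 = 30600. δw/w = √((1·δb/b)² + (2·δx/x)²) = √(0.00328 + 0.0205) = 0.154, so δw = 4720.
Q = w + u + p: δQ = √(δw² + δu² + δp²) = √(2.23e+07 + 1.96e+06 + 2.5e+05) = 4950
Q = 55600.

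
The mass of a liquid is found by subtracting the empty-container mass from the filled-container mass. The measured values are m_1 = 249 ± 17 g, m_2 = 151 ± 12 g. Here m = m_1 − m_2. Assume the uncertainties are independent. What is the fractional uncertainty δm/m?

0.212

m is a linear combination, so absolute uncertainties add in quadrature:
  (δm_1)² = 289;  (δm_2)² = 144
δm = √(433) = 20.8 g
m = 98.0 g, so δm/m = 20.8/98.0 = 0.212.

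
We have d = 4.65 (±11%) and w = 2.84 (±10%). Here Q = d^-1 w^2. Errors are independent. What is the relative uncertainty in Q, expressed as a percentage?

22.8%

Q is a product of powers, so relative uncertainties combine in quadrature:
  (-1·δd/d)² = (-1×0.110)² = 0.0121;  (2·δw/w)² = (2×0.100)² = 0.0400
δQ/Q = √(0.0521) = 0.228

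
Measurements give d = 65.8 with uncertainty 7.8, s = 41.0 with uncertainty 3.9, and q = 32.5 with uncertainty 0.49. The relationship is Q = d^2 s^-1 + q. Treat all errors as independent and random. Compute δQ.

Let p = d^2·s^-1 = 106. δp/p = √((2·δd/d)² + (-1·δs/s)²) = √(0.0562 + 0.00905) = 0.255, so δp = 27.0.
Q = p + q: δQ = √(δp² + δq²) = √(728 + 0.240) = 27.0

27.0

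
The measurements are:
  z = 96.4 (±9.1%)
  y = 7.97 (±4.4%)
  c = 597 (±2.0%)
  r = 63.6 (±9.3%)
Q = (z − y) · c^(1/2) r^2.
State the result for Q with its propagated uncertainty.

Let u = z − y = 88.4. δu = √(δz² + δy²) = √(77.0 + 0.123) = 8.78, so δu/u = 0.0993.
Q is then a monomial in u, c, r:
δQ/Q = √((δu/u)² + (½·δc/c)² + (2·δr/r)²) = √(0.00986 + 0.000100 + 0.0346) = 0.211
Q = 8.74e+06, so δQ = 0.211 × 8.74e+06 = 1.84e+06.

(8.74 ± 1.84) × 10^6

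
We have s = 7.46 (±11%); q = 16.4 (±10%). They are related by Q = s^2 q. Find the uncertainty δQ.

221

Relative error in a monomial: (δQ/Q)² = Σ (nᵢ · δxᵢ/xᵢ)².
  (2·δs/s)² = (2×0.110)² = 0.0484;  (1·δq/q)² = (1×0.100)² = 0.0100
δQ/Q = √(0.0584) = 0.242
Q = 913, so δQ = 0.242 × 913 = 221.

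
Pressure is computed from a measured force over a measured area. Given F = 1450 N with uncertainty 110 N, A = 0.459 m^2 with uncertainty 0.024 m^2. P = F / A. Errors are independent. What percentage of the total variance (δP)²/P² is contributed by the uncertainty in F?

(δP/P)² = (1·δF/F)² + (-1·δA/A)²
  F term: (1×0.0759)² = 0.00576
  A term: (-1×0.0523)² = 0.00273
Total = 0.00849. Share from F = 0.00576/0.00849 = 0.678.

67.8%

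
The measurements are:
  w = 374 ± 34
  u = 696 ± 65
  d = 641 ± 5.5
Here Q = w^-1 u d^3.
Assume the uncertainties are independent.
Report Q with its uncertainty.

Each factor contributes (exponent × relative error)² to (δQ/Q)²:
  (-1·δw/w)² = (-1×0.0909)² = 0.00826;  (1·δu/u)² = (1×0.0934)² = 0.00872;  (3·δd/d)² = (3×0.00858)² = 0.000663
δQ/Q = √(0.0176) = 0.133
Q = 4.9e+08, so δQ = 0.133 × 4.9e+08 = 6.51e+07.

(4.90 ± 0.651) × 10^8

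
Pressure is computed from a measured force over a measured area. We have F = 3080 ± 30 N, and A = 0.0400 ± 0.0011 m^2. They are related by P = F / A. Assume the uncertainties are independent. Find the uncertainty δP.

P is a product of powers, so relative uncertainties combine in quadrature:
  (1·δF/F)² = (1×0.00974)² = 9.49e-05;  (-1·δA/A)² = (-1×0.0275)² = 0.000756
δP/P = √(0.000851) = 0.0292
P = 77000 Pa, so δP = 0.0292 × 77000 = 2250 Pa.

2250 Pa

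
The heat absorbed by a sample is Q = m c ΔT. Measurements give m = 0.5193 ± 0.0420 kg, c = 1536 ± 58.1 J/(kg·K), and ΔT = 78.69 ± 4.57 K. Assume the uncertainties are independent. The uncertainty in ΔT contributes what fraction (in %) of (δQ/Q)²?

29.7%

(δQ/Q)² = (1·δm/m)² + (1·δc/c)² + (1·δΔT/ΔT)²
  m term: (1×0.0809)² = 0.00654
  c term: (1×0.0378)² = 0.00143
  ΔT term: (1×0.0581)² = 0.00337
Total = 0.0113. Share from ΔT = 0.00337/0.0113 = 0.297.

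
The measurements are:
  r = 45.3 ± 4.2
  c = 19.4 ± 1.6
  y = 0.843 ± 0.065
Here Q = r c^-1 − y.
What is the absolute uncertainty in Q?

0.297

Let p = r·c^-1 = 2.34. δp/p = √((1·δr/r)² + (-1·δc/c)²) = √(0.00860 + 0.00680) = 0.124, so δp = 0.290.
Q = p − y: δQ = √(δp² + δy²) = √(0.0840 + 0.00423) = 0.297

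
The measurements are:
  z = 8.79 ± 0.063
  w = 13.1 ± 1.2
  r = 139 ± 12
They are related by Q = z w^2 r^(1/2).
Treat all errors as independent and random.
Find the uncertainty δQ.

Products/powers → add relative errors in quadrature, weighted by exponent:
  (1·δz/z)² = (1×0.00717)² = 5.14e-05;  (2·δw/w)² = (2×0.0916)² = 0.0336;  (½·δr/r)² = (0.5×0.0863)² = 0.00186
δQ/Q = √(0.0355) = 0.188
Q = 17800, so δQ = 0.188 × 17800 = 3350.

3350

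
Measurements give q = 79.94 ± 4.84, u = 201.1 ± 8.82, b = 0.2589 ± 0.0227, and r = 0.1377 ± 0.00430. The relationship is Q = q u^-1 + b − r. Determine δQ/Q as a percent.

Let p = q·u^-1 = 0.3975. δp/p = √((1·δq/q)² + (-1·δu/u)²) = √(0.00367 + 0.00192) = 0.0748, so δp = 0.0297.
Q = p + b − r: δQ = √(δp² + δb² + δr²) = √(0.000883 + 0.000515 + 1.85e-05) = 0.0376
Q = 0.5187, so δQ/Q = 0.0376/0.5187 = 0.0726.

7.26%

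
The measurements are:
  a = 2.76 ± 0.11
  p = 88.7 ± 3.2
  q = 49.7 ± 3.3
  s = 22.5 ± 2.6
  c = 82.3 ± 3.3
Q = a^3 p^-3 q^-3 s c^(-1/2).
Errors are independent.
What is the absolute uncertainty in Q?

Each factor contributes (exponent × relative error)² to (δQ/Q)²:
  (3·δa/a)² = (3×0.0399)² = 0.0143;  (-3·δp/p)² = (-3×0.0361)² = 0.0117;  (-3·δq/q)² = (-3×0.0664)² = 0.0397;  (1·δs/s)² = (1×0.116)² = 0.0134;  (−½·δc/c)² = (-0.5×0.0401)² = 0.000402
δQ/Q = √(0.0794) = 0.282
Q = 6.09e-10, so δQ = 0.282 × 6.09e-10 = 1.72e-10.

1.72e-10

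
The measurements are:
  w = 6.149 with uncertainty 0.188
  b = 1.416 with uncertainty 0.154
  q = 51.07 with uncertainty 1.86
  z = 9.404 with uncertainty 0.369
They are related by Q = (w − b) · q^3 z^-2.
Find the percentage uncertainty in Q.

14.4%

Let u = w − b = 4.733. δu = √(δw² + δb²) = √(0.0353 + 0.0237) = 0.243, so δu/u = 0.0513.
Q is then a monomial in u, q, z:
δQ/Q = √((δu/u)² + (3·δq/q)² + (-2·δz/z)²) = √(0.00264 + 0.0119 + 0.00616) = 0.144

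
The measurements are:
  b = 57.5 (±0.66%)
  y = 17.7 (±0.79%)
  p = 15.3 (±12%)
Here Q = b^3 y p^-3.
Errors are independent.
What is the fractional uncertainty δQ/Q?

0.361

Products/powers → add relative errors in quadrature, weighted by exponent:
  (3·δb/b)² = (3×0.00660)² = 0.000392;  (1·δy/y)² = (1×0.00790)² = 6.24e-05;  (-3·δp/p)² = (-3×0.120)² = 0.130
δQ/Q = √(0.130) = 0.361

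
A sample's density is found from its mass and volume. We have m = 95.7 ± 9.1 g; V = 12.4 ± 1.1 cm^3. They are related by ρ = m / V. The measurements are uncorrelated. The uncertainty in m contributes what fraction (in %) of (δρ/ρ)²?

(δρ/ρ)² = (1·δm/m)² + (-1·δV/V)²
  m term: (1×0.0951)² = 0.00904
  V term: (-1×0.0887)² = 0.00787
Total = 0.0169. Share from m = 0.00904/0.0169 = 0.535.

53.5%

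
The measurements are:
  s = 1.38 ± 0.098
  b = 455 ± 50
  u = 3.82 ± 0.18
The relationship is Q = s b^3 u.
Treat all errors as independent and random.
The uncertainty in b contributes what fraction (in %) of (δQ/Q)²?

93.7%

(δQ/Q)² = (1·δs/s)² + (3·δb/b)² + (1·δu/u)²
  s term: (1×0.0710)² = 0.00504
  b term: (3×0.110)² = 0.109
  u term: (1×0.0471)² = 0.00222
Total = 0.116. Share from b = 0.109/0.116 = 0.937.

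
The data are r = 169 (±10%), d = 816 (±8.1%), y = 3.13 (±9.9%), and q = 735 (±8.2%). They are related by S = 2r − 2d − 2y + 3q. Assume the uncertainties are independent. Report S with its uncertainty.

905 ± 227

For a sum/difference, combine absolute errors in quadrature:
  (2·δr)² = 1140;  (2·δd)² = 17500;  (2·δy)² = 0.384;  (3·δq)² = 32700
δS = √(51300) = 227
S = 905.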